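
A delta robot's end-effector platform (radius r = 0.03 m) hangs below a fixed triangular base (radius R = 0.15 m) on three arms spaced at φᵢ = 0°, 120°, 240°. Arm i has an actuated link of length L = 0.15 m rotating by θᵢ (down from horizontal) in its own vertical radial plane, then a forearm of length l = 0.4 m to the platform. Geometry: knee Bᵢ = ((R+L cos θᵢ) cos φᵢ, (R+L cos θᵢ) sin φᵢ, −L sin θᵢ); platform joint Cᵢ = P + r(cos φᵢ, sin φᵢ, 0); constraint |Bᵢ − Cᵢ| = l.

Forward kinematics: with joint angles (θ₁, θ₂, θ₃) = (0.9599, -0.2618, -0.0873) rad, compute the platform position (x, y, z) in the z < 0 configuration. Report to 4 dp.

(-0.1527, 0.0162, -0.2990)

φ1=0.0°: virtual centre (0.2060, 0.0000, -0.1229), radius l
arm 2 at φ=120.0°: (R−r)+L cos θ2 = 0.2649;  S2 = (-0.1324, 0.2294, 0.0388)
φ3=240.0°: virtual centre (-0.1347, -0.2333, 0.0131), radius l
subtract pairs → two planes through P
plane₁₂: -0.6770x+0.4588y+0.3234z = 0.0141
Cramer: x(z) = -0.0216+0.4385z;  y(z) = -0.0011-0.0578z
into |P−S₁|² = l²: 1.1957z² + 0.0462z + -0.0931 = 0;  Δ = 0.4473;  z = -0.2990 or 0.2604 → z<0 root = -0.2990
x = -0.1527, y = 0.0162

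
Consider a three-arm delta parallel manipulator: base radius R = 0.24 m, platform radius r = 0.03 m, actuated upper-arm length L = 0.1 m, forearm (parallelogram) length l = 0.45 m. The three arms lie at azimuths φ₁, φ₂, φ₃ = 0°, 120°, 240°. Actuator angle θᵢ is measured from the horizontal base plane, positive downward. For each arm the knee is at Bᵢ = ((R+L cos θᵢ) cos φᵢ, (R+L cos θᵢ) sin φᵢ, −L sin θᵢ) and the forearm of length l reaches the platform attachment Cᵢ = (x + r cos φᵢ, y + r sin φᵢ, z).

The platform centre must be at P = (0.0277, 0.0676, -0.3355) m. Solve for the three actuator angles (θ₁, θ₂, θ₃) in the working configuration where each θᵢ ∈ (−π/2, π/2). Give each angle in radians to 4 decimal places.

θ₁ = -0.0868, θ₂ = -0.2613, θ₃ = 0.6985

arm 1 (φ=0.0°): x'=0.0277, y'=0.0676
  A cos θ + B sin θ = C:  0.1823·cos θ + -0.3355·sin θ = 0.2107
  θ1 = atan2(B,A) + arccos(C/0.3818) = -0.0868
arm 2 (φ=120.0°): x'=0.0447, y'=-0.0578
  A=0.1653, B=-0.3355, C=(l²−L²−A²−y'²−z²)/(2L)=0.2464
  √(A²+B²)=0.3740;  θ2 = -1.1130+0.8517 ≈ -0.2613
φ3=240.0° → target in arm frame (-0.0724, -0.0098)
  A cos θ + B sin θ = C:  0.2824·cos θ + -0.3355·sin θ = 0.0005
  √(A²+B²)=0.4385;  θ3 = -0.8711+1.5697 ≈ 0.6985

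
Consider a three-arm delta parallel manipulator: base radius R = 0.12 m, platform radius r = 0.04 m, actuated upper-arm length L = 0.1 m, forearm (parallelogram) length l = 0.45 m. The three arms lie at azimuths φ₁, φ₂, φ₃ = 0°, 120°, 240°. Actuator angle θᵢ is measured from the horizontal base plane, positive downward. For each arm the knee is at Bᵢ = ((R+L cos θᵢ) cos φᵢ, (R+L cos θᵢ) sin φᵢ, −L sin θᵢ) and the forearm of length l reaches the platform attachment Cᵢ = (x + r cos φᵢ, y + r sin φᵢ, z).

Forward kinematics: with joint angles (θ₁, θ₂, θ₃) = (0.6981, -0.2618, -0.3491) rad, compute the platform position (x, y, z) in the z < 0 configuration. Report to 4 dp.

(-0.1559, -0.0106, -0.3879)

φ1=0.0°: virtual centre (0.1566, 0.0000, -0.0643), radius l
centre 2 = (0.1766·cos120.0°, 0.1766·sin120.0°, 0.0259) = (-0.0883, 0.1529, 0.0259)
φ3=240.0°: virtual centre (-0.0870, -0.1507, 0.0342), radius l
eliminate P² terms by subtracting sphere 1 from 2 and 3
[-0.4898 0.3059 0.1803]·P = 0.0032;  [-0.4872 -0.3013 0.1970]·P = 0.0028
det = 0.2966;  x = -0.0061+0.3863z,  y = 0.0007+0.0291z
sphere 1 gives Az²+Bz+C=0 with A=1.1501, B=0.0029, C=-0.1719;  B²−4AC=0.7908;  roots -0.3879, 0.3854;  negative root z = -0.3879
x = -0.1559, y = -0.0106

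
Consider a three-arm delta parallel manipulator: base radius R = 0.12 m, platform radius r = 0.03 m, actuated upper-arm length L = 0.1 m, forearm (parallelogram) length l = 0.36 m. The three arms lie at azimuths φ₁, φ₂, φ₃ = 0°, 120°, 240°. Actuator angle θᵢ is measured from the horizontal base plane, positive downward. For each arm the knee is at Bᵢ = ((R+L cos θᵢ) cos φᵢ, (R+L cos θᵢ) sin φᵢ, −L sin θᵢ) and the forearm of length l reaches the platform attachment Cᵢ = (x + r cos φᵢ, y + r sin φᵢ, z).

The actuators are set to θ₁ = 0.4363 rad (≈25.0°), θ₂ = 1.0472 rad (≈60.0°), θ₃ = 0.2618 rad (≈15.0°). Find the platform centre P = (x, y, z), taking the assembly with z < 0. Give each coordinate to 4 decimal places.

arm 1 at φ=0.0°: e+L cos θ1 = 0.1806;  centre 1 = (0.1806, 0.0000, -0.0423)
arm 2 at φ=120.0°: e+L cos θ2 = 0.1400;  centre 2 = (-0.0700, 0.1212, -0.0866)
centre 3 = (0.1866·cos240.0°, 0.1866·sin240.0°, -0.0259) = (-0.0933, -0.1616, -0.0259)
subtract pairs → two planes through P
linear system: -0.5013x+0.2425y = -0.0073−-0.0887z; -0.5479x+-0.3232y = 0.0011−0.0328z
det = 0.2949;  x = 0.0071+-0.0703z,  y = -0.0154+0.2205z
sphere 1 gives Az²+Bz+C=0 with A=1.0535, B=0.1021, C=-0.0975;  B²−4AC=0.4212;  roots -0.3565, 0.2596;  negative root z = -0.3565
x = 0.0322, y = -0.0940

(0.0322, -0.0940, -0.3565)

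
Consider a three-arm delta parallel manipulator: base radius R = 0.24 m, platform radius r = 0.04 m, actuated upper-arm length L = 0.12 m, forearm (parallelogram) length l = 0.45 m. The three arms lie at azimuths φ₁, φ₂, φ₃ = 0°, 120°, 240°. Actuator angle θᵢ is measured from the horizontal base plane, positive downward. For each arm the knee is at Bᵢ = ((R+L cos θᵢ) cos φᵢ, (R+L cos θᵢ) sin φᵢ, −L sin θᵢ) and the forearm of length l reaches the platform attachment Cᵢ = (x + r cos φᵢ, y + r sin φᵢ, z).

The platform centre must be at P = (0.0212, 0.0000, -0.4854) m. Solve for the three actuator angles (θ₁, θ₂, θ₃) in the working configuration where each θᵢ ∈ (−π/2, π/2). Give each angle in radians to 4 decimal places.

θ₁ = 1.0477, θ₂ = 1.2220, θ₃ = 1.2220

arm 1 (φ=0.0°): x'=0.0212, y'=0.0000
  e−x'=0.1788;  (l²−L²−(e−x')²−y'²−z²)/2L = -0.3312
  γ=atan2(-0.4854,0.1788)=-1.2179;  ψ=arccos(-0.6402)=2.2656;  θ1=γ+ψ≈1.0477
rotate P by −φ2: (-0.0106, -0.0184, -0.4854)
  A=0.2106, B=-0.4854, C=(l²−L²−A²−y'²−z²)/(2L)=-0.3842
  γ=atan2(-0.4854,0.2106)=-1.1614;  ψ=arccos(-0.7261)=2.3834;  θ2=γ+ψ≈1.2220
arm 3 (φ=240.0°): x'=-0.0106, y'=0.0184
  A cos θ + B sin θ = C:  0.2106·cos θ + -0.4854·sin θ = -0.3842
  θ3 = atan2(B,A) + arccos(C/0.5291) = 1.2220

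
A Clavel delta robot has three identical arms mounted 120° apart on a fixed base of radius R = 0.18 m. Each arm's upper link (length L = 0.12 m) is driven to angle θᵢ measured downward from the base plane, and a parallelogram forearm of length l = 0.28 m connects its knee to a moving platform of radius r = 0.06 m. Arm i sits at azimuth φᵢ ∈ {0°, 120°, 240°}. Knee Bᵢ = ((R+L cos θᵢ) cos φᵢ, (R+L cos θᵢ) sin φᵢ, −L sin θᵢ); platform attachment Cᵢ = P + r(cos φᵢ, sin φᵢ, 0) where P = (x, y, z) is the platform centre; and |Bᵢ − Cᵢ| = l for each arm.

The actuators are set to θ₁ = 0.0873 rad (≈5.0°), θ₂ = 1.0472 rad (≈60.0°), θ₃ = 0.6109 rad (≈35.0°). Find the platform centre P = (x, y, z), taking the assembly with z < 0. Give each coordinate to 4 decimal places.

(0.0672, -0.0402, -0.2274)

φ1=0.0°: virtual centre (0.2395, 0.0000, -0.0105), radius l
centre 2 = (0.1800·cos120.0°, 0.1800·sin120.0°, -0.1039) = (-0.0900, 0.1559, -0.1039)
φ3=240.0°: virtual centre (-0.1091, -0.1890, -0.0688), radius l
eliminate P² terms by subtracting sphere 1 from 2 and 3
plane₁₂: -0.6591x+0.3118y+-0.1869z = -0.0143
Cramer: x(z) = 0.0150-0.2295z;  y(z) = -0.0142+0.1145z
quadratic in z: (1.0658)z²+(0.1207)z+(-0.0277)=0, √Δ=0.3640 → z ∈ {-0.2274, 0.1141}; z = -0.2274 (taking z<0)
x = 0.0672, y = -0.0402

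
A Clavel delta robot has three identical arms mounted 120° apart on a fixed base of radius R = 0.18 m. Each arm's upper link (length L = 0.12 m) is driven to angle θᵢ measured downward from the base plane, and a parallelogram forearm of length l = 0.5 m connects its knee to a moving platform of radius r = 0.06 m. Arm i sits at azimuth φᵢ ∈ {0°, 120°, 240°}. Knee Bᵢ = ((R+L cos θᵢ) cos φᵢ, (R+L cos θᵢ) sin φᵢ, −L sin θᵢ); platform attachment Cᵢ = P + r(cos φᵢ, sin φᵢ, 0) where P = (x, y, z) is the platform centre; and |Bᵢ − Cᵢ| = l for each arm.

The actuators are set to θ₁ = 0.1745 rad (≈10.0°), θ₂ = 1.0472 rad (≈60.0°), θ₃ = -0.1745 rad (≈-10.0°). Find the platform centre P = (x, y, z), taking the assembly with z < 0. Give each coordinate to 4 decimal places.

(0.0504, -0.1779, -0.4487)

arm 1 at φ=0.0°: ρ1 = 0.2382;  S1 = (0.2382, 0.0000, -0.0208)
φ2=120.0°: virtual centre (-0.0900, 0.1559, -0.1039), radius l
arm 3 at φ=240.0°: ρ3 = 0.2382;  S3 = (-0.1191, -0.2063, 0.0208)
eliminate P² terms by subtracting sphere 1 from 2 and 3
linear system: -0.6564x+0.3118y = -0.0140−-0.1662z; -0.7145x+-0.4125y = 0.0000−0.0833z
Cramer: x(z) = 0.0117-0.0863z;  y(z) = -0.0202+0.3514z
into |P−S₁|² = l²: 1.1309z² + 0.0665z + -0.1979 = 0;  Δ = 0.8995;  z = -0.4487 or 0.3899 → z<0 root = -0.4487
x = 0.0504, y = -0.1779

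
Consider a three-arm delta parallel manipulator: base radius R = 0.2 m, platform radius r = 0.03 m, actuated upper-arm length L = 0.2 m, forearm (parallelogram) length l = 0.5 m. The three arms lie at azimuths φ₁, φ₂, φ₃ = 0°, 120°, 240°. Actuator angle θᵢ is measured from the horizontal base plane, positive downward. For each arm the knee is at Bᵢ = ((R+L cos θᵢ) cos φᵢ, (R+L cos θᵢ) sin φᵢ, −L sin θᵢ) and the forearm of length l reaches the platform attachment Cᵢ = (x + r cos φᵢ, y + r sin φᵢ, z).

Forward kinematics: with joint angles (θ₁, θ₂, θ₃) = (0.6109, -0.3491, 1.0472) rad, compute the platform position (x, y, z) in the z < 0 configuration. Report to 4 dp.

φ1=0.0°: virtual centre (0.3338, 0.0000, -0.1147), radius l
O2 = (0.3579·cos120.0°, 0.3579·sin120.0°, 0.0684) = (-0.1790, 0.3100, 0.0684)
φ3=240.0°: virtual centre (-0.1350, -0.2338, -0.1732), radius l
|O₂|²−|O₁|² = 0.0082;  |O₃|²−|O₁|² = -0.0217
plane₁₂: -1.0256x+0.6200y+0.3663z = 0.0082
Cramer: x(z) = 0.0091+0.0931z;  y(z) = 0.0282-0.4368z
sphere 1 gives Az²+Bz+C=0 with A=1.1994, B=0.1443, C=-0.1306;  B²−4AC=0.6473;  roots -0.3955, 0.2752;  negative root z = -0.3955
x = -0.0278, y = 0.2010

(-0.0278, 0.2010, -0.3955)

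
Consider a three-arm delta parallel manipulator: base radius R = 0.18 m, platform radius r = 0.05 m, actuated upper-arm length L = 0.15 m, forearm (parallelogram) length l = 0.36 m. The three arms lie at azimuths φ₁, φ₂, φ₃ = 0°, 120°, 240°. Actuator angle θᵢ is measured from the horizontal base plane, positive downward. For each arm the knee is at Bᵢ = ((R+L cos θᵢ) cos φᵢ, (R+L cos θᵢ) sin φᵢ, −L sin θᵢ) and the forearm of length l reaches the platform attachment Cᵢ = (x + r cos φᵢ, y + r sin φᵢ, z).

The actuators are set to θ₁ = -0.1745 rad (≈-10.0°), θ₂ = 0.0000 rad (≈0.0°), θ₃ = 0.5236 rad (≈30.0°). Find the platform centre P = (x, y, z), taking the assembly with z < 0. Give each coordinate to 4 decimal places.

(0.0405, 0.0451, -0.2410)

arm 1 at φ=0.0°: (R−r)+L cos θ1 = 0.2777;  O1 = (0.2777, 0.0000, 0.0260)
φ2=120.0°: virtual centre (-0.1400, 0.2425, 0.0000), radius l
O3 = (0.2599·cos240.0°, 0.2599·sin240.0°, -0.0750) = (-0.1300, -0.2251, -0.0750)
|O₂|²−|O₁|² = 0.0006;  |O₃|²−|O₁|² = -0.0046
plane₁₂: -0.8354x+0.4850y+-0.0521z = 0.0006
Cramer: x(z) = 0.0026-0.1574z;  y(z) = 0.0056-0.1638z
quadratic in z: (1.0516)z²+(0.0327)z+(-0.0532)=0, √Δ=0.4741 → z ∈ {-0.2410, 0.2099}; z = -0.2410 (taking z<0)
x = 0.0405, y = 0.0451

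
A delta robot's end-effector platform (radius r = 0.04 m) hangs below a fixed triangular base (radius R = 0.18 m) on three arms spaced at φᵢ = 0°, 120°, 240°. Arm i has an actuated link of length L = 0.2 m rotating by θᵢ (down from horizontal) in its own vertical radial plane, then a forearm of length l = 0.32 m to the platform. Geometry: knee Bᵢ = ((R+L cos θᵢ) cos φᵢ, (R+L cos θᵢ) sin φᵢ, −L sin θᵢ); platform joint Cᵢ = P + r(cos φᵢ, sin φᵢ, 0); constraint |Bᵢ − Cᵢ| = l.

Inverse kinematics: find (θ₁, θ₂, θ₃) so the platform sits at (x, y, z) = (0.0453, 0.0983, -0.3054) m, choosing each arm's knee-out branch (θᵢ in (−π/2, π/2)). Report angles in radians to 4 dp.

rotate P by −φ1: (0.0453, 0.0983, -0.3054)
  e−x'=0.0947;  (l²−L²−(e−x')²−y'²−z²)/2L = -0.1238
  √(A²+B²)=0.3197;  θ1 = -1.2701+1.9682 ≈ 0.6981
rotate P by −φ2: (0.0625, -0.0884, -0.3054)
  A cos θ + B sin θ = C:  0.0775·cos θ + -0.3054·sin θ = -0.1117
  γ=atan2(-0.3054,0.0775)=-1.3222;  ψ=arccos(-0.3546)=1.9333;  θ2=γ+ψ≈0.6110
φ3=240.0° → target in arm frame (-0.1078, -0.0099)
  A=0.2478, B=-0.3054, C=(l²−L²−A²−y'²−z²)/(2L)=-0.2309
  θ3 = atan2(B,A) + arccos(C/0.3933) = 1.3091

θ₁ = 0.6981, θ₂ = 0.6110, θ₃ = 1.3091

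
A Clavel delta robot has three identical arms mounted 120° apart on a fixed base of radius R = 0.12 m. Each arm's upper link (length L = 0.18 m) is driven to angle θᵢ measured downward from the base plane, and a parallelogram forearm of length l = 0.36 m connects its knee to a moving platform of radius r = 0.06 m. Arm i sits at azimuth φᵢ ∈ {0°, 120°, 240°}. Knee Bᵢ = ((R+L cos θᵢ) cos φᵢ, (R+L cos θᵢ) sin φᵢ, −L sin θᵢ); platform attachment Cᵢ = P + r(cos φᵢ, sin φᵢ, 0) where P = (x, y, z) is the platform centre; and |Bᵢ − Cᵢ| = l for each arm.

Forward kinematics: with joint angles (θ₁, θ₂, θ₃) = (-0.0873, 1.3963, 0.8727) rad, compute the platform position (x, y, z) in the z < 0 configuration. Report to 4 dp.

O1 = (0.2393·cos0.0°, 0.2393·sin0.0°, 0.0157) = (0.2393, 0.0000, 0.0157)
φ2=120.0°: virtual centre (-0.0456, 0.0790, -0.1773), radius l
O3 = (0.1757·cos240.0°, 0.1757·sin240.0°, -0.1379) = (-0.0878, -0.1522, -0.1379)
|O₂|²−|O₁|² = -0.0178;  |O₃|²−|O₁|² = -0.0076
plane₁₂: -0.5699x+0.1580y+-0.3859z = -0.0178
Cramer: x(z) = 0.0239-0.5996z;  y(z) = -0.0263+0.2798z
into |P−O₁|² = l²: 1.4378z² + 0.2122z + -0.0823 = 0;  Δ = 0.5181;  z = -0.3241 or 0.1765 → z<0 root = -0.3241
x = 0.2182, y = -0.1170

(0.2182, -0.1170, -0.3241)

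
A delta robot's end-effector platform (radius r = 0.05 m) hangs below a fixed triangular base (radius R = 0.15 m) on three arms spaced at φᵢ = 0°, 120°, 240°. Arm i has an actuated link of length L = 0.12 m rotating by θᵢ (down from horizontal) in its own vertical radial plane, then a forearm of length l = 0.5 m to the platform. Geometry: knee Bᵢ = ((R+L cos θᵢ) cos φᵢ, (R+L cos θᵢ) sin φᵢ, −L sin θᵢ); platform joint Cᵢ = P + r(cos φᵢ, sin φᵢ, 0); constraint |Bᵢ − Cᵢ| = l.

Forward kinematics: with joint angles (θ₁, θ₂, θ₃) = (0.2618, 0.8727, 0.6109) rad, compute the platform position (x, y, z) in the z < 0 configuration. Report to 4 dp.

φ1=0.0°: virtual centre (0.2159, 0.0000, -0.0311), radius l
arm 2 at φ=120.0°: (R−r)+L cos θ2 = 0.1771;  O2 = (-0.0886, 0.1534, -0.0919)
arm 3 at φ=240.0°: (R−r)+L cos θ3 = 0.1983;  O3 = (-0.0991, -0.1717, -0.0688)
|O₂|²−|O₁|² = -0.0078;  |O₃|²−|O₁|² = -0.0035
[-0.6090 0.3068 -0.1217]·P = -0.0078;  [-0.6301 -0.3435 -0.0755]·P = -0.0035
Cramer: x(z) = 0.0093-0.1615z;  y(z) = -0.0068+0.0763z
into |P−O₁|² = l²: 1.0319z² + 0.1278z + -0.2063 = 0;  Δ = 0.8679;  z = -0.5133 or 0.3895 → z<0 root = -0.5133
x = 0.0922, y = -0.0460

(0.0922, -0.0460, -0.5133)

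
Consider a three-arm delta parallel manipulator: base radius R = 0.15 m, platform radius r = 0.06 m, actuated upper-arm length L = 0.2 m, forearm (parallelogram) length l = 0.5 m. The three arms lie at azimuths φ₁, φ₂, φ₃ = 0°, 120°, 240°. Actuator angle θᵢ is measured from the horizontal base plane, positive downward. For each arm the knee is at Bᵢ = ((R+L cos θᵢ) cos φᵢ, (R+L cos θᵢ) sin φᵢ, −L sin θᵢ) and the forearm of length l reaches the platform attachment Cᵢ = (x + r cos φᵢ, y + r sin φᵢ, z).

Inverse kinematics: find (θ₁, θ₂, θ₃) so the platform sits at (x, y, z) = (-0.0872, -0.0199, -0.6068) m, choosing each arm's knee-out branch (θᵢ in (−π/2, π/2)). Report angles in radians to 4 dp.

θ₁ = 1.1343, θ₂ = 0.8726, θ₃ = 0.7853

rotate P by −φ1: (-0.0872, -0.0199, -0.6068)
  A=0.1772, B=-0.6068, C=(l²−L²−A²−y'²−z²)/(2L)=-0.4750
  √(A²+B²)=0.6321;  θ1 = -1.2867+2.4210 ≈ 1.1343
φ2=120.0° → target in arm frame (0.0264, 0.0855)
  e−x'=0.0636;  (l²−L²−(e−x')²−y'²−z²)/2L = -0.4239
  θ2 = atan2(B,A) + arccos(C/0.6101) = 0.8726
rotate P by −φ3: (0.0608, -0.0656, -0.6068)
  e−x'=0.0292;  (l²−L²−(e−x')²−y'²−z²)/2L = -0.4084
  θ3 = atan2(B,A) + arccos(C/0.6075) = 0.7853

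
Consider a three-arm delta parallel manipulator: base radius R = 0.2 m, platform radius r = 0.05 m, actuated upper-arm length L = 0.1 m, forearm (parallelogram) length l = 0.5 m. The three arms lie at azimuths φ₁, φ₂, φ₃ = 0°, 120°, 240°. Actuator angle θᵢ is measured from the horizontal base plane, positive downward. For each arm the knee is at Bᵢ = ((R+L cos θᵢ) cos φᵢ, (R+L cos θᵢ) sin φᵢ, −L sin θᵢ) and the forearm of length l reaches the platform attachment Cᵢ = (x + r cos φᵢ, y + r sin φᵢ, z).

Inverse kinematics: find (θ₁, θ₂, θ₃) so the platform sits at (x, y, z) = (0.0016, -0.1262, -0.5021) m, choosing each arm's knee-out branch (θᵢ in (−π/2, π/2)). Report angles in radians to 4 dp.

θ₁ = 0.7858, θ₂ = 1.3093, θ₃ = 0.2619

arm 1 (φ=0.0°): x'=0.0016, y'=-0.1262
  A cos θ + B sin θ = C:  0.1484·cos θ + -0.5021·sin θ = -0.2503
  √(A²+B²)=0.5236;  θ1 = -1.2834+2.0692 ≈ 0.7858
rotate P by −φ2: (-0.1101, 0.0617, -0.5021)
  A=0.2601, B=-0.5021, C=(l²−L²−A²−y'²−z²)/(2L)=-0.4178
  θ2 = atan2(B,A) + arccos(C/0.5655) = 1.3093
rotate P by −φ3: (0.1085, 0.0645, -0.5021)
  e−x'=0.0415;  (l²−L²−(e−x')²−y'²−z²)/2L = -0.0899
  √(A²+B²)=0.5038;  θ3 = -1.4883+1.7503 ≈ 0.2619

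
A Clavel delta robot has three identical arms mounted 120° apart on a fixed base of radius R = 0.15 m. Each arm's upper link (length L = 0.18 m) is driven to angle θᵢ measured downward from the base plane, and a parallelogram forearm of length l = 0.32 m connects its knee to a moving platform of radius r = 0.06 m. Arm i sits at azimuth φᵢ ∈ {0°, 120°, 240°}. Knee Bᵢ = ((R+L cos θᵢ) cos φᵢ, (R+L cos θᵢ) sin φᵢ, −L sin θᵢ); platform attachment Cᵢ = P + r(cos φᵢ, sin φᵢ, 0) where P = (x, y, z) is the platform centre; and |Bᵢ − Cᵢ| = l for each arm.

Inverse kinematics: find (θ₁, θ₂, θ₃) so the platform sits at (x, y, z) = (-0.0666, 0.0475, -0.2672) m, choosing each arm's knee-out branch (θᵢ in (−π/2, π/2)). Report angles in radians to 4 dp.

arm 1 (φ=0.0°): x'=-0.0666, y'=0.0475
  A cos θ + B sin θ = C:  0.1566·cos θ + -0.2672·sin θ = -0.0783
  γ=atan2(-0.2672,0.1566)=-1.0407;  ψ=arccos(-0.2527)=1.8263;  θ1=γ+ψ≈0.7856
φ2=120.0° → target in arm frame (0.0744, 0.0339)
  A cos θ + B sin θ = C:  0.0156·cos θ + -0.2672·sin θ = -0.0077
  γ=atan2(-0.2672,0.0156)=-1.5126;  ψ=arccos(-0.0289)=1.5997;  θ2=γ+ψ≈0.0871
rotate P by −φ3: (-0.0078, -0.0814, -0.2672)
  e−x'=0.0978;  (l²−L²−(e−x')²−y'²−z²)/2L = -0.0489
  θ3 = atan2(B,A) + arccos(C/0.2845) = 0.5236

θ₁ = 0.7856, θ₂ = 0.0871, θ₃ = 0.5236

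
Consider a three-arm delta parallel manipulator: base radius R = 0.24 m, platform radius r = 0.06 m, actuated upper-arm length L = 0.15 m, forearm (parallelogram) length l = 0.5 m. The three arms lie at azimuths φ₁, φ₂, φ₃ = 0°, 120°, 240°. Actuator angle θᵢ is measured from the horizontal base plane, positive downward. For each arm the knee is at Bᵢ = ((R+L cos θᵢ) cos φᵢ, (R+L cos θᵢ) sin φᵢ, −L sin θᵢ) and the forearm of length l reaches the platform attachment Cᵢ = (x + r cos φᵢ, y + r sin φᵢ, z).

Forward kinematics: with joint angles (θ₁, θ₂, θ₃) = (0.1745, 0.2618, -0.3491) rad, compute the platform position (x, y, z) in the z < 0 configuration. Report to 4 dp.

(-0.0233, -0.0596, -0.3771)

φ1=0.0°: virtual centre (0.3277, 0.0000, -0.0260), radius l
φ2=120.0°: virtual centre (-0.1624, 0.2814, -0.0388), radius l
O3 = (0.3210·cos240.0°, 0.3210·sin240.0°, 0.0513) = (-0.1605, -0.2780, 0.0513)
subtract pairs → two planes through P
plane₁₂: -0.9803x+0.5627y+-0.0256z = -0.0010
det = 1.0944;  x = 0.0018+0.0666z,  y = 0.0013+0.1614z
into |P−O₁|² = l²: 1.0305z² + 0.0091z + -0.1431 = 0;  Δ = 0.5898;  z = -0.3771 or 0.3682 → z<0 root = -0.3771
x = -0.0233, y = -0.0596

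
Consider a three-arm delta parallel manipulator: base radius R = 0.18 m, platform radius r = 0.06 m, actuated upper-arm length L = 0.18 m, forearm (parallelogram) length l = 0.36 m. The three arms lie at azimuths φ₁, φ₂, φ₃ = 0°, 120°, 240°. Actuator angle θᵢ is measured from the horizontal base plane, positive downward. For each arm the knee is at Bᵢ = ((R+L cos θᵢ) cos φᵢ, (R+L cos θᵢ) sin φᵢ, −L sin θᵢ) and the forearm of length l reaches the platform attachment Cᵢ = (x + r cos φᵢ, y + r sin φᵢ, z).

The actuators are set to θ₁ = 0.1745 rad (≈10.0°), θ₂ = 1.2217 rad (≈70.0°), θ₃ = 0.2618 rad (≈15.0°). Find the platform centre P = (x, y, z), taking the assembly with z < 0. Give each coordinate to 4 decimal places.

(0.0862, -0.1313, -0.2917)

φ1=0.0°: virtual centre (0.2973, 0.0000, -0.0313), radius l
S2 = (0.1816·cos120.0°, 0.1816·sin120.0°, -0.1691) = (-0.0908, 0.1572, -0.1691)
arm 3 at φ=240.0°: ρ3 = 0.2939;  S3 = (-0.1469, -0.2545, -0.0466)
subtract pairs → two planes through P
plane₁₂: -0.7761x+0.3145y+-0.2758z = -0.0278
det = 0.6744;  x = 0.0213+-0.2224z,  y = -0.0356+0.3280z
sphere 1 gives Az²+Bz+C=0 with A=1.1571, B=0.1619, C=-0.0512;  B²−4AC=0.2632;  roots -0.2917, 0.1518;  negative root z = -0.2917
x = 0.0862, y = -0.1313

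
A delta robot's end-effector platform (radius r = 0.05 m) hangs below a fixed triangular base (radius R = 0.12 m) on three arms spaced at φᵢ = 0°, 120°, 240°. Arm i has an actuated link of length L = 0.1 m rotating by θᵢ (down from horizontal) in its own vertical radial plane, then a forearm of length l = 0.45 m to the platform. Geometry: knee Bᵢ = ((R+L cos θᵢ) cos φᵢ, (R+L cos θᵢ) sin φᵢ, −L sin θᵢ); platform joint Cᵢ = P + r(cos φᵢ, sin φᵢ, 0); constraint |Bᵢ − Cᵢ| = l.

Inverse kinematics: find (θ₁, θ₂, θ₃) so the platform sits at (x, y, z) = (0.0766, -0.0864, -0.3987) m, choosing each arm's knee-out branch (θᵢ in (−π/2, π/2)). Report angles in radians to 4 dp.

θ₁ = -0.3490, θ₂ = 0.4366, θ₃ = -0.1743

rotate P by −φ1: (0.0766, -0.0864, -0.3987)
  e−x'=-0.0066;  (l²−L²−(e−x')²−y'²−z²)/2L = 0.1301
  √(A²+B²)=0.3988;  θ1 = -1.5873+1.2383 ≈ -0.3490
arm 2 (φ=120.0°): x'=-0.1131, y'=-0.0231
  A=0.1831, B=-0.3987, C=(l²−L²−A²−y'²−z²)/(2L)=-0.0027
  θ2 = atan2(B,A) + arccos(C/0.4387) = 0.4366
φ3=240.0° → target in arm frame (0.0365, 0.1095)
  e−x'=0.0335;  (l²−L²−(e−x')²−y'²−z²)/2L = 0.1021
  θ3 = atan2(B,A) + arccos(C/0.4001) = -0.1743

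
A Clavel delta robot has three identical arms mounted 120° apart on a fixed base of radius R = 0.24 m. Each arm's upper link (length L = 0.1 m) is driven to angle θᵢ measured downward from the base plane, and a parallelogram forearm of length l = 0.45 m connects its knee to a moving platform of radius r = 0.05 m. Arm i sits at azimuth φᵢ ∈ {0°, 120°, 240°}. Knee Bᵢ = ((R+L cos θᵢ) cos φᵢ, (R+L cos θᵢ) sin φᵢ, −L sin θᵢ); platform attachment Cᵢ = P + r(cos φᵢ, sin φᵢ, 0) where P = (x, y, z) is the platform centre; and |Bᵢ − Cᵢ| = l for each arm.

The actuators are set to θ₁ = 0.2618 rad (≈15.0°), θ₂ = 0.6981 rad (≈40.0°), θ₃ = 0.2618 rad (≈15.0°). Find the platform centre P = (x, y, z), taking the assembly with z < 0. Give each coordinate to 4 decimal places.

(0.0228, -0.0395, -0.3883)

φ1=0.0°: virtual centre (0.2866, 0.0000, -0.0259), radius l
φ2=120.0°: virtual centre (-0.1333, 0.2309, -0.0643), radius l
arm 3 at φ=240.0°: e+L cos θ3 = 0.2866;  S3 = (-0.1433, -0.2482, -0.0259)
|S₂|²−|S₁|² = -0.0076;  |S₃|²−|S₁|² = 0.0000
[-0.8398 0.4618 -0.0768]·P = -0.0076;  [-0.8598 -0.4964 0.0000]·P = 0.0000
det = 0.8139;  x = 0.0046+-0.0468z,  y = -0.0080+0.0811z
sphere 1 gives Az²+Bz+C=0 with A=1.0088, B=0.0769, C=-0.1223;  B²−4AC=0.4993;  roots -0.3883, 0.3121;  negative root z = -0.3883
x = 0.0228, y = -0.0395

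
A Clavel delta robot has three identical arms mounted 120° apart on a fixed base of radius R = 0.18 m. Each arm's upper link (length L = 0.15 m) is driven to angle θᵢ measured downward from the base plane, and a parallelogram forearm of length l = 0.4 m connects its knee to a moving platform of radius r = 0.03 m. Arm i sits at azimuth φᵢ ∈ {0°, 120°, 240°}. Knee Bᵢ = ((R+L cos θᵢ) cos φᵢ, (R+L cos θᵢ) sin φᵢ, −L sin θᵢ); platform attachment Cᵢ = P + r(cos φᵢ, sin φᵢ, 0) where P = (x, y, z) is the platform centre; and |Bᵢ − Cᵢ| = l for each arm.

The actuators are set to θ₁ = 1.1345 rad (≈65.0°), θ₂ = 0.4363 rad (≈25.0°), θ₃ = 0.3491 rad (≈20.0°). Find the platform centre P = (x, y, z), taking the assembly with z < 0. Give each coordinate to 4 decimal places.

(-0.1123, -0.0098, -0.3680)

S1 = (0.2134·cos0.0°, 0.2134·sin0.0°, -0.1359) = (0.2134, 0.0000, -0.1359)
S2 = (0.2859·cos120.0°, 0.2859·sin120.0°, -0.0634) = (-0.1430, 0.2476, -0.0634)
arm 3 at φ=240.0°: e+L cos θ3 = 0.2910;  S3 = (-0.1455, -0.2520, -0.0513)
subtract pairs → two planes through P
linear system: -0.7127x+0.4953y = 0.0218−0.1451z; -0.7177x+-0.5039y = 0.0233−0.1693z
det = 0.7146;  x = -0.0315+0.2197z,  y = -0.0013+0.0231z
into |P−S₁|² = l²: 1.0488z² + 0.1643z + -0.0816 = 0;  Δ = 0.3691;  z = -0.3680 or 0.2113 → z<0 root = -0.3680
x = -0.1123, y = -0.0098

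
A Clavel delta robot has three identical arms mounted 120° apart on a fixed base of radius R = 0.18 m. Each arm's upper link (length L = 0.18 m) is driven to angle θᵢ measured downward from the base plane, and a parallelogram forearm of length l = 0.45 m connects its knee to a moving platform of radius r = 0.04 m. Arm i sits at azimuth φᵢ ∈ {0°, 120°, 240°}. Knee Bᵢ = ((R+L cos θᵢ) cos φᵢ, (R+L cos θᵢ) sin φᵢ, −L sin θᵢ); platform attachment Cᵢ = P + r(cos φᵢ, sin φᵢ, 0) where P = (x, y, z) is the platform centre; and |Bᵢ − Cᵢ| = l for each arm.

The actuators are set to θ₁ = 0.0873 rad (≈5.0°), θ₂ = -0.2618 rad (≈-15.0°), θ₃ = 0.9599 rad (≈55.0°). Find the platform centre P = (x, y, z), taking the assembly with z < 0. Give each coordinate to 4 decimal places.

O1 = (0.3193·cos0.0°, 0.3193·sin0.0°, -0.0157) = (0.3193, 0.0000, -0.0157)
φ2=120.0°: virtual centre (-0.1569, 0.2718, 0.0466), radius l
O3 = (0.2432·cos240.0°, 0.2432·sin240.0°, -0.1474) = (-0.1216, -0.2107, -0.1474)
eliminate P² terms by subtracting sphere 1 from 2 and 3
linear system: -0.9525x+0.5436y = -0.0015−0.1246z; -0.8819x+-0.4213y = -0.0213−-0.2635z
det = 0.8807;  x = 0.0139+-0.1031z,  y = 0.0215+-0.4097z
sphere 1 gives Az²+Bz+C=0 with A=1.1785, B=0.0767, C=-0.1085;  B²−4AC=0.5173;  roots -0.3377, 0.2726;  negative root z = -0.3377
x = 0.0487, y = 0.1599

(0.0487, 0.1599, -0.3377)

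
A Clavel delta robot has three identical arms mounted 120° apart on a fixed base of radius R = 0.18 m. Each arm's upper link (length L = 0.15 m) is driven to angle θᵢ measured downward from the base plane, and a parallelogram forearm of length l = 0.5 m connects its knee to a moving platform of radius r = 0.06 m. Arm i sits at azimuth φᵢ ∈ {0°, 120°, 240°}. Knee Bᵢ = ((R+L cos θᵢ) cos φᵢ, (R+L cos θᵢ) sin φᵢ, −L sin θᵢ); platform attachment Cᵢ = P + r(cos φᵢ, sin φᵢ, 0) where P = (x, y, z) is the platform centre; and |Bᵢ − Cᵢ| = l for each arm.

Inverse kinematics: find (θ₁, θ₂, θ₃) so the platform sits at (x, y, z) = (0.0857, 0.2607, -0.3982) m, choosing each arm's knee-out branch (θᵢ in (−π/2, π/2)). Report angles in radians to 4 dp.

θ₁ = 0.0876, θ₂ = -0.3491, θ₃ = 1.3092

φ1=0.0° → target in arm frame (0.0857, 0.2607)
  e−x'=0.0343;  (l²−L²−(e−x')²−y'²−z²)/2L = -0.0007
  θ1 = atan2(B,A) + arccos(C/0.3997) = 0.0876
arm 2 (φ=120.0°): x'=0.1829, y'=-0.2046
  A=-0.0629, B=-0.3982, C=(l²−L²−A²−y'²−z²)/(2L)=0.0771
  γ=atan2(-0.3982,-0.0629)=-1.7275;  ψ=arccos(0.1912)=1.3784;  θ2=γ+ψ≈-0.3491
rotate P by −φ3: (-0.2686, -0.0561, -0.3982)
  A cos θ + B sin θ = C:  0.3886·cos θ + -0.3982·sin θ = -0.2841
  √(A²+B²)=0.5564;  θ3 = -0.7976+2.1068 ≈ 1.3092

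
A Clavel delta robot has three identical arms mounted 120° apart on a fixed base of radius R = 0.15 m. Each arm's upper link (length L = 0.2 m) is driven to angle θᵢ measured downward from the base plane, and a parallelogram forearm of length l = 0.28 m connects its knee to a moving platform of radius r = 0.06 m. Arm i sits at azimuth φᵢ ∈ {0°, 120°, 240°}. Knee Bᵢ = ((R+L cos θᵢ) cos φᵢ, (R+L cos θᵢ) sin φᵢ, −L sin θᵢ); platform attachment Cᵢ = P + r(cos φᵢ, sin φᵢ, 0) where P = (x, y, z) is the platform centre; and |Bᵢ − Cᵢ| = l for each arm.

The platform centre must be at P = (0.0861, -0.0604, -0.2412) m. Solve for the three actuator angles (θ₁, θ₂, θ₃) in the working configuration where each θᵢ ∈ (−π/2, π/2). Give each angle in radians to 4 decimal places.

arm 1 (φ=0.0°): x'=0.0861, y'=-0.0604
  A cos θ + B sin θ = C:  0.0039·cos θ + -0.2412·sin θ = -0.0586
  θ1 = atan2(B,A) + arccos(C/0.2412) = 0.2616
arm 2 (φ=120.0°): x'=-0.0954, y'=-0.0444
  A cos θ + B sin θ = C:  0.1854·cos θ + -0.2412·sin θ = -0.1403
  √(A²+B²)=0.3042;  θ2 = -0.9156+2.0500 ≈ 1.1344
arm 3 (φ=240.0°): x'=0.0093, y'=0.1048
  e−x'=0.0807;  (l²−L²−(e−x')²−y'²−z²)/2L = -0.0932
  √(A²+B²)=0.2544;  θ3 = -1.2478+1.9459 ≈ 0.6981

θ₁ = 0.2616, θ₂ = 1.1344, θ₃ = 0.6981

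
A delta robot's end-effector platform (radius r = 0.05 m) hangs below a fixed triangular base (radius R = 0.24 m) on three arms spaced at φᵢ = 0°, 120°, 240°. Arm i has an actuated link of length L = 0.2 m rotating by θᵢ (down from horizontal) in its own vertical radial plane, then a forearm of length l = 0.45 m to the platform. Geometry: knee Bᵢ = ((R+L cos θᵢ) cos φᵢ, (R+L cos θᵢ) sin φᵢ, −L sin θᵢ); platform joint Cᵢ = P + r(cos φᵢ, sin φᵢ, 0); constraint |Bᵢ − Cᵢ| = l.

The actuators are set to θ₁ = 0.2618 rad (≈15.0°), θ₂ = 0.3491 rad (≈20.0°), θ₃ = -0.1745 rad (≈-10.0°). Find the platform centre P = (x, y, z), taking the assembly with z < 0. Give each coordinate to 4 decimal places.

(-0.0151, -0.0425, -0.2569)

S1 = (0.3832·cos0.0°, 0.3832·sin0.0°, -0.0518) = (0.3832, 0.0000, -0.0518)
S2 = (0.3779·cos120.0°, 0.3779·sin120.0°, -0.0684) = (-0.1890, 0.3273, -0.0684)
arm 3 at φ=240.0°: e+L cos θ3 = 0.3870;  S3 = (-0.1935, -0.3351, 0.0347)
eliminate P² terms by subtracting sphere 1 from 2 and 3
linear system: -1.1443x+0.6546y = -0.0020−-0.0333z; -1.1533x+-0.6702y = 0.0014−0.1730z
Cramer: x(z) = 0.0003+0.0597z;  y(z) = -0.0026+0.1553z
into |P−S₁|² = l²: 1.0277z² + 0.0570z + -0.0532 = 0;  Δ = 0.2219;  z = -0.2569 or 0.2014 → z<0 root = -0.2569
x = -0.0151, y = -0.0425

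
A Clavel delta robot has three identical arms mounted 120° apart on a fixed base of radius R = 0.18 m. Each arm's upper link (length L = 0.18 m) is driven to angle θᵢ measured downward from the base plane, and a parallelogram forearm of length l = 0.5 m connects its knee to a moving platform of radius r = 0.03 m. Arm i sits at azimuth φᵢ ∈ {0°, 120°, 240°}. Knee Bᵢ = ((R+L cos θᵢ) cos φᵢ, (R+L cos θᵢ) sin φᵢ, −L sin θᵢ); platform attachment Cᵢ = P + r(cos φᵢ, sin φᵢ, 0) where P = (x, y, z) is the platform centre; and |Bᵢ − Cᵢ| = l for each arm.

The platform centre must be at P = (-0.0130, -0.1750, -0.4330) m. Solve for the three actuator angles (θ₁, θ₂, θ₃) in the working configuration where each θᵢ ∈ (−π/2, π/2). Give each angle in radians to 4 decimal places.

arm 1 (φ=0.0°): x'=-0.0130, y'=-0.1750
  A=0.1630, B=-0.4330, C=(l²−L²−A²−y'²−z²)/(2L)=-0.0752
  θ1 = atan2(B,A) + arccos(C/0.4627) = 0.5234
rotate P by −φ2: (-0.1451, 0.0988, -0.4330)
  A=0.2951, B=-0.4330, C=(l²−L²−A²−y'²−z²)/(2L)=-0.1853
  θ2 = atan2(B,A) + arccos(C/0.5240) = 0.9596
rotate P by −φ3: (0.1581, 0.0762, -0.4330)
  A=-0.0081, B=-0.4330, C=(l²−L²−A²−y'²−z²)/(2L)=0.0673
  θ3 = atan2(B,A) + arccos(C/0.4331) = -0.1747

θ₁ = 0.5234, θ₂ = 0.9596, θ₃ = -0.1747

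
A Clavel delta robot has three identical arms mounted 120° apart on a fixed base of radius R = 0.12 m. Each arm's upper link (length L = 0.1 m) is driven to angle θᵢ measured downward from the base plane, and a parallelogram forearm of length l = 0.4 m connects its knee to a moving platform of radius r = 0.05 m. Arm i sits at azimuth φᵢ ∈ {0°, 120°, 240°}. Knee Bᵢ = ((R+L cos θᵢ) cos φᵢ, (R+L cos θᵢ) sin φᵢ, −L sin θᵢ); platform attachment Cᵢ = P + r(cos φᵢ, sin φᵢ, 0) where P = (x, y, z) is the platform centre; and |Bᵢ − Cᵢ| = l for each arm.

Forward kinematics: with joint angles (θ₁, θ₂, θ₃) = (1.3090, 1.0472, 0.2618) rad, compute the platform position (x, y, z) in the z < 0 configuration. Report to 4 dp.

φ1=0.0°: virtual centre (0.0959, 0.0000, -0.0966), radius l
φ2=120.0°: virtual centre (-0.0600, 0.1039, -0.0866), radius l
arm 3 at φ=240.0°: (R−r)+L cos θ3 = 0.1666;  centre 3 = (-0.0833, -0.1443, -0.0259)
eliminate P² terms by subtracting sphere 1 from 2 and 3
linear system: -0.3118x+0.2078y = 0.0034−0.0200z; -0.3584x+-0.2885y = 0.0099−0.1414z
det = 0.1644;  x = -0.0184+0.2138z,  y = -0.0114+0.2246z
quadratic in z: (1.0962)z²+(0.1392)z+(-0.1375)=0, √Δ=0.7887 → z ∈ {-0.4233, 0.2963}; z = -0.4233 (taking z<0)
x = -0.1089, y = -0.1065

(-0.1089, -0.1065, -0.4233)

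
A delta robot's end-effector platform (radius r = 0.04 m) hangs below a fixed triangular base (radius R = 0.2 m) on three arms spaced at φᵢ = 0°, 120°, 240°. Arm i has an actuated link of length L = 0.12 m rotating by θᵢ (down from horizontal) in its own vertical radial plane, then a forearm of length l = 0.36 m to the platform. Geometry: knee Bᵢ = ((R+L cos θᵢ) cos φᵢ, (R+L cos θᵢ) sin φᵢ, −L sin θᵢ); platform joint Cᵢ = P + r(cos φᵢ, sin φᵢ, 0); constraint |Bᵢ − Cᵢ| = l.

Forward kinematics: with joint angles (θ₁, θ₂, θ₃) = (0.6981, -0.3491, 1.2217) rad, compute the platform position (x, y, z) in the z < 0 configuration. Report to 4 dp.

(-0.0137, 0.1321, -0.2810)

arm 1 at φ=0.0°: (R−r)+L cos θ1 = 0.2519;  S1 = (0.2519, 0.0000, -0.0771)
S2 = (0.2728·cos120.0°, 0.2728·sin120.0°, 0.0410) = (-0.1364, 0.2362, 0.0410)
φ3=240.0°: virtual centre (-0.1005, -0.1741, -0.1128), radius l
|S₂|²−|S₁|² = 0.0067;  |S₃|²−|S₁|² = -0.0163
linear system: -0.7766x+0.4724y = 0.0067−0.2364z; -0.7049x+-0.3482y = -0.0163−-0.0713z
det = 0.6035;  x = 0.0089+0.0806z,  y = 0.0287+-0.3678z
quadratic in z: (1.1418)z²+(0.0939)z+(-0.0638)=0, √Δ=0.5478 → z ∈ {-0.2810, 0.1987}; z = -0.2810 (taking z<0)
x = -0.0137, y = 0.1321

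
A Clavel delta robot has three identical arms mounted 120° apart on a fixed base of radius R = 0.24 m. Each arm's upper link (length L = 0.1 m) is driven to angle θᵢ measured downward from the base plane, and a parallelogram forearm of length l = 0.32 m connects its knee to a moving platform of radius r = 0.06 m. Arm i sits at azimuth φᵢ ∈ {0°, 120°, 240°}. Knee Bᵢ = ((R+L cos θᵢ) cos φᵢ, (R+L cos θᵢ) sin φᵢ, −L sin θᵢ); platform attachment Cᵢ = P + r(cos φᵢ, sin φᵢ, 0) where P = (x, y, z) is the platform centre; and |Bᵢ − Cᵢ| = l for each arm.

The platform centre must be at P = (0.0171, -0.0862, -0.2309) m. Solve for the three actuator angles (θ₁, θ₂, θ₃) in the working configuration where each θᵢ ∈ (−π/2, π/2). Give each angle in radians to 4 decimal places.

θ₁ = 0.5237, θ₂ = 1.3091, θ₃ = 0.0005

φ1=0.0° → target in arm frame (0.0171, -0.0862)
  e−x'=0.1629;  (l²−L²−(e−x')²−y'²−z²)/2L = 0.0256
  γ=atan2(-0.2309,0.1629)=-0.9564;  ψ=arccos(0.0906)=1.4801;  θ1=γ+ψ≈0.5237
φ2=120.0° → target in arm frame (-0.0832, 0.0283)
  A cos θ + B sin θ = C:  0.2632·cos θ + -0.2309·sin θ = -0.1550
  θ2 = atan2(B,A) + arccos(C/0.3501) = 1.3091
φ3=240.0° → target in arm frame (0.0661, 0.0579)
  A=0.1139, B=-0.2309, C=(l²−L²−A²−y'²−z²)/(2L)=0.1138
  √(A²+B²)=0.2575;  θ3 = -1.1125+1.1130 ≈ 0.0005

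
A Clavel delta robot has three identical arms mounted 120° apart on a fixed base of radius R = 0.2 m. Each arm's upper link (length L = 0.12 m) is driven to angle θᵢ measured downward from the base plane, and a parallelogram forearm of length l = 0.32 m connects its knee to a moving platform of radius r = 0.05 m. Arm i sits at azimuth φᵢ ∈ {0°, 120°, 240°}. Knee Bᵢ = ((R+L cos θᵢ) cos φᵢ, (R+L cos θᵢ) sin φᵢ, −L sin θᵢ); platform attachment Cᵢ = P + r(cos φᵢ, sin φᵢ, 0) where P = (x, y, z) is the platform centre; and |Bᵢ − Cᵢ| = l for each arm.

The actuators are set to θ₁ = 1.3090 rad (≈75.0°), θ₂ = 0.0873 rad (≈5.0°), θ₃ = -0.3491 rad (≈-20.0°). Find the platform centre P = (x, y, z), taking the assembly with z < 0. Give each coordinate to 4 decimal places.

(-0.1259, -0.0215, -0.2037)

arm 1 at φ=0.0°: e+L cos θ1 = 0.1811;  S1 = (0.1811, 0.0000, -0.1159)
φ2=120.0°: virtual centre (-0.1348, 0.2334, -0.0105), radius l
φ3=240.0°: virtual centre (-0.1314, -0.2276, 0.0410), radius l
eliminate P² terms by subtracting sphere 1 from 2 and 3
linear system: -0.6317x+0.4669y = 0.0265−0.2109z; -0.6249x+-0.4551y = 0.0245−0.3139z
det = 0.5792;  x = -0.0406+0.4187z,  y = 0.0019+0.1148z
into |P−S₁|² = l²: 1.1885z² + 0.0466z + -0.0398 = 0;  Δ = 0.1915;  z = -0.2037 or 0.1645 → z<0 root = -0.2037
x = -0.1259, y = -0.0215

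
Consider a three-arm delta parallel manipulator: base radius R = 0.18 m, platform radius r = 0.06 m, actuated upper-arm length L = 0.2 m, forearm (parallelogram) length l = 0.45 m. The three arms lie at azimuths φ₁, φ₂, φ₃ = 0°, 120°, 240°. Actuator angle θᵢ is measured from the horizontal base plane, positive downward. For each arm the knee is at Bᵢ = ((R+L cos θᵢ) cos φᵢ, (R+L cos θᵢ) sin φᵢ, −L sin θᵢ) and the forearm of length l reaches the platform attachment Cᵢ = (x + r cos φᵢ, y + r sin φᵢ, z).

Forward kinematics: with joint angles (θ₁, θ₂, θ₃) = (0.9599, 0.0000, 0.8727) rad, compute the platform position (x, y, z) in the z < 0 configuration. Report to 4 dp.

(-0.1026, 0.1424, -0.4255)

φ1=0.0°: virtual centre (0.2347, 0.0000, -0.1638), radius l
arm 2 at φ=120.0°: ρ2 = 0.3200;  centre 2 = (-0.1600, 0.2771, 0.0000)
φ3=240.0°: virtual centre (-0.1243, -0.2153, -0.1532), radius l
eliminate P² terms by subtracting sphere 1 from 2 and 3
[-0.7894 0.5543 0.3277]·P = 0.0205;  [-0.7180 -0.4305 0.0212]·P = 0.0033
det = 0.7378;  x = -0.0144+0.2071z,  y = 0.0164+-0.2961z
sphere 1 gives Az²+Bz+C=0 with A=1.1306, B=0.2147, C=-0.1133;  B²−4AC=0.5586;  roots -0.4255, 0.2356;  negative root z = -0.4255
x = -0.1026, y = 0.1424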